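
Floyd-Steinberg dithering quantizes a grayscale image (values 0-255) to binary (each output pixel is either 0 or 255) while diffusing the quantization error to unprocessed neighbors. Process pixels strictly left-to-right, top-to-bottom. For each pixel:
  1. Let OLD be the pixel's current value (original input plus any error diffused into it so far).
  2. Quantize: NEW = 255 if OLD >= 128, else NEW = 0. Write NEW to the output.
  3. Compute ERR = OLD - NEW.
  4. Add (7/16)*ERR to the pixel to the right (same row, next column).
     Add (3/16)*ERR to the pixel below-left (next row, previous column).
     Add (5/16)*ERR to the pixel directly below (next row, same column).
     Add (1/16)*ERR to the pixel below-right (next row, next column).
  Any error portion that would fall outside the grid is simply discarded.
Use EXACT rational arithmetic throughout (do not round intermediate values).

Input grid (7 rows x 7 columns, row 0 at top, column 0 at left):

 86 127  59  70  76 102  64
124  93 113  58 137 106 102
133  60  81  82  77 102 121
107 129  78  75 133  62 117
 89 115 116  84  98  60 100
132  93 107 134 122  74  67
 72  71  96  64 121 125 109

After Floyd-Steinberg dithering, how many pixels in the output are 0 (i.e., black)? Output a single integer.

Answer: 31

Derivation:
(0,0): OLD=86 → NEW=0, ERR=86
(0,1): OLD=1317/8 → NEW=255, ERR=-723/8
(0,2): OLD=2491/128 → NEW=0, ERR=2491/128
(0,3): OLD=160797/2048 → NEW=0, ERR=160797/2048
(0,4): OLD=3615947/32768 → NEW=0, ERR=3615947/32768
(0,5): OLD=78789005/524288 → NEW=255, ERR=-54904435/524288
(0,6): OLD=152539867/8388608 → NEW=0, ERR=152539867/8388608
(1,0): OLD=17143/128 → NEW=255, ERR=-15497/128
(1,1): OLD=21313/1024 → NEW=0, ERR=21313/1024
(1,2): OLD=4497749/32768 → NEW=255, ERR=-3858091/32768
(1,3): OLD=6937841/131072 → NEW=0, ERR=6937841/131072
(1,4): OLD=1509225331/8388608 → NEW=255, ERR=-629869709/8388608
(1,5): OLD=3404469219/67108864 → NEW=0, ERR=3404469219/67108864
(1,6): OLD=132426777581/1073741824 → NEW=0, ERR=132426777581/1073741824
(2,0): OLD=1623131/16384 → NEW=0, ERR=1623131/16384
(2,1): OLD=42049689/524288 → NEW=0, ERR=42049689/524288
(2,2): OLD=759344139/8388608 → NEW=0, ERR=759344139/8388608
(2,3): OLD=7832045683/67108864 → NEW=0, ERR=7832045683/67108864
(2,4): OLD=63036617059/536870912 → NEW=0, ERR=63036617059/536870912
(2,5): OLD=3223873843105/17179869184 → NEW=255, ERR=-1156992798815/17179869184
(2,6): OLD=36626963475063/274877906944 → NEW=255, ERR=-33466902795657/274877906944
(3,0): OLD=1283431083/8388608 → NEW=255, ERR=-855663957/8388608
(3,1): OLD=8898744911/67108864 → NEW=255, ERR=-8214015409/67108864
(3,2): OLD=42753008605/536870912 → NEW=0, ERR=42753008605/536870912
(3,3): OLD=373626464507/2147483648 → NEW=255, ERR=-173981865733/2147483648
(3,4): OLD=35435661170347/274877906944 → NEW=255, ERR=-34658205100373/274877906944
(3,5): OLD=-65306968186063/2199023255552 → NEW=0, ERR=-65306968186063/2199023255552
(3,6): OLD=2172651567016303/35184372088832 → NEW=0, ERR=2172651567016303/35184372088832
(4,0): OLD=36694417829/1073741824 → NEW=0, ERR=36694417829/1073741824
(4,1): OLD=1722417713377/17179869184 → NEW=0, ERR=1722417713377/17179869184
(4,2): OLD=44504889853647/274877906944 → NEW=255, ERR=-25588976417073/274877906944
(4,3): OLD=-1560198475627/2199023255552 → NEW=0, ERR=-1560198475627/2199023255552
(4,4): OLD=838370268146223/17592186044416 → NEW=0, ERR=838370268146223/17592186044416
(4,5): OLD=42371327952641967/562949953421312 → NEW=0, ERR=42371327952641967/562949953421312
(4,6): OLD=1354412762648265081/9007199254740992 → NEW=255, ERR=-942423047310687879/9007199254740992
(5,0): OLD=44386690283059/274877906944 → NEW=255, ERR=-25707175987661/274877906944
(5,1): OLD=149744176201105/2199023255552 → NEW=0, ERR=149744176201105/2199023255552
(5,2): OLD=2002583431057607/17592186044416 → NEW=0, ERR=2002583431057607/17592186044416
(5,3): OLD=26275369635676035/140737488355328 → NEW=255, ERR=-9612689894932605/140737488355328
(5,4): OLD=1090576807971849153/9007199254740992 → NEW=0, ERR=1090576807971849153/9007199254740992
(5,5): OLD=9645122122493219249/72057594037927936 → NEW=255, ERR=-8729564357178404431/72057594037927936
(5,6): OLD=-16134601606079427009/1152921504606846976 → NEW=0, ERR=-16134601606079427009/1152921504606846976
(6,0): OLD=1954220279492779/35184372088832 → NEW=0, ERR=1954220279492779/35184372088832
(6,1): OLD=74353504805376039/562949953421312 → NEW=255, ERR=-69198733317058521/562949953421312
(6,2): OLD=623695574573234325/9007199254740992 → NEW=0, ERR=623695574573234325/9007199254740992
(6,3): OLD=7405116716553012363/72057594037927936 → NEW=0, ERR=7405116716553012363/72057594037927936
(6,4): OLD=25481500136804103713/144115188075855872 → NEW=255, ERR=-11267872822539143647/144115188075855872
(6,5): OLD=1067667009179387963845/18446744073709551616 → NEW=0, ERR=1067667009179387963845/18446744073709551616
(6,6): OLD=36119254124881148070163/295147905179352825856 → NEW=0, ERR=36119254124881148070163/295147905179352825856
Output grid:
  Row 0: .#...#.  (5 black, running=5)
  Row 1: #.#.#..  (4 black, running=9)
  Row 2: .....##  (5 black, running=14)
  Row 3: ##.##..  (3 black, running=17)
  Row 4: ..#...#  (5 black, running=22)
  Row 5: #..#.#.  (4 black, running=26)
  Row 6: .#..#..  (5 black, running=31)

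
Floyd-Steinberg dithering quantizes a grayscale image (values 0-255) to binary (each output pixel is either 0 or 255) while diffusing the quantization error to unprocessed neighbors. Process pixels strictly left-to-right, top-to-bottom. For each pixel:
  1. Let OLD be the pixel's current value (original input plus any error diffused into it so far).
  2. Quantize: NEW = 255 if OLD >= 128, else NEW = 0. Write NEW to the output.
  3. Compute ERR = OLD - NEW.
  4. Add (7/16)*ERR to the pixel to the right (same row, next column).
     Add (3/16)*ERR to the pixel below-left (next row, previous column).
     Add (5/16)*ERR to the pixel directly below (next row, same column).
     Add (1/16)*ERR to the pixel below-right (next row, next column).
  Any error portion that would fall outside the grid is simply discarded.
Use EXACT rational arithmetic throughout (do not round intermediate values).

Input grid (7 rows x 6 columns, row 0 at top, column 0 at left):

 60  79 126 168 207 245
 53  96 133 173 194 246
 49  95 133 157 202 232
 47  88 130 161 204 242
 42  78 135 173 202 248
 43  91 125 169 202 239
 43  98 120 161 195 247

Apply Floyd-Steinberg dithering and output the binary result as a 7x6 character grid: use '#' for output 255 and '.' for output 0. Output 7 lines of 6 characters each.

Answer: ..####
.#.#.#
..#.##
.#.###
..#.##
.#.###
..#.##

Derivation:
(0,0): OLD=60 → NEW=0, ERR=60
(0,1): OLD=421/4 → NEW=0, ERR=421/4
(0,2): OLD=11011/64 → NEW=255, ERR=-5309/64
(0,3): OLD=134869/1024 → NEW=255, ERR=-126251/1024
(0,4): OLD=2507731/16384 → NEW=255, ERR=-1670189/16384
(0,5): OLD=52533957/262144 → NEW=255, ERR=-14312763/262144
(1,0): OLD=5855/64 → NEW=0, ERR=5855/64
(1,1): OLD=80441/512 → NEW=255, ERR=-50119/512
(1,2): OLD=781709/16384 → NEW=0, ERR=781709/16384
(1,3): OLD=8588281/65536 → NEW=255, ERR=-8123399/65536
(1,4): OLD=377366139/4194304 → NEW=0, ERR=377366139/4194304
(1,5): OLD=17577754093/67108864 → NEW=255, ERR=464993773/67108864
(2,0): OLD=485251/8192 → NEW=0, ERR=485251/8192
(2,1): OLD=27522161/262144 → NEW=0, ERR=27522161/262144
(2,2): OLD=689892563/4194304 → NEW=255, ERR=-379654957/4194304
(2,3): OLD=3305617595/33554432 → NEW=0, ERR=3305617595/33554432
(2,4): OLD=286440406641/1073741824 → NEW=255, ERR=12636241521/1073741824
(2,5): OLD=4207988574759/17179869184 → NEW=255, ERR=-172878067161/17179869184
(3,0): OLD=357338931/4194304 → NEW=0, ERR=357338931/4194304
(3,1): OLD=4859104535/33554432 → NEW=255, ERR=-3697275625/33554432
(3,2): OLD=21082890149/268435456 → NEW=0, ERR=21082890149/268435456
(3,3): OLD=3825895733567/17179869184 → NEW=255, ERR=-554970908353/17179869184
(3,4): OLD=27187518993471/137438953472 → NEW=255, ERR=-7859414141889/137438953472
(3,5): OLD=471850045078609/2199023255552 → NEW=255, ERR=-88900885087151/2199023255552
(4,0): OLD=25750308669/536870912 → NEW=0, ERR=25750308669/536870912
(4,1): OLD=726721732921/8589934592 → NEW=0, ERR=726721732921/8589934592
(4,2): OLD=50471228700955/274877906944 → NEW=255, ERR=-19622637569765/274877906944
(4,3): OLD=553538305425639/4398046511104 → NEW=0, ERR=553538305425639/4398046511104
(4,4): OLD=16156270336104087/70368744177664 → NEW=255, ERR=-1787759429200233/70368744177664
(4,5): OLD=248460699237977793/1125899906842624 → NEW=255, ERR=-38643777006891327/1125899906842624
(5,0): OLD=10150064891579/137438953472 → NEW=0, ERR=10150064891579/137438953472
(5,1): OLD=612914863589163/4398046511104 → NEW=255, ERR=-508586996742357/4398046511104
(5,2): OLD=2849434741481385/35184372088832 → NEW=0, ERR=2849434741481385/35184372088832
(5,3): OLD=264065561565733427/1125899906842624 → NEW=255, ERR=-23038914679135693/1125899906842624
(5,4): OLD=420048727124210235/2251799813685248 → NEW=255, ERR=-154160225365528005/2251799813685248
(5,5): OLD=7088114838170371591/36028797018963968 → NEW=255, ERR=-2099228401665440249/36028797018963968
(6,0): OLD=3124105392065121/70368744177664 → NEW=0, ERR=3124105392065121/70368744177664
(6,1): OLD=113813410549021197/1125899906842624 → NEW=0, ERR=113813410549021197/1125899906842624
(6,2): OLD=803754059603639397/4503599627370496 → NEW=255, ERR=-344663845375837083/4503599627370496
(6,3): OLD=8167613723609273505/72057594037927936 → NEW=0, ERR=8167613723609273505/72057594037927936
(6,4): OLD=243257492455658268209/1152921504606846976 → NEW=255, ERR=-50737491219087710671/1152921504606846976
(6,5): OLD=3786376768019024496055/18446744073709551616 → NEW=255, ERR=-917542970776911166025/18446744073709551616
Row 0: ..####
Row 1: .#.#.#
Row 2: ..#.##
Row 3: .#.###
Row 4: ..#.##
Row 5: .#.###
Row 6: ..#.##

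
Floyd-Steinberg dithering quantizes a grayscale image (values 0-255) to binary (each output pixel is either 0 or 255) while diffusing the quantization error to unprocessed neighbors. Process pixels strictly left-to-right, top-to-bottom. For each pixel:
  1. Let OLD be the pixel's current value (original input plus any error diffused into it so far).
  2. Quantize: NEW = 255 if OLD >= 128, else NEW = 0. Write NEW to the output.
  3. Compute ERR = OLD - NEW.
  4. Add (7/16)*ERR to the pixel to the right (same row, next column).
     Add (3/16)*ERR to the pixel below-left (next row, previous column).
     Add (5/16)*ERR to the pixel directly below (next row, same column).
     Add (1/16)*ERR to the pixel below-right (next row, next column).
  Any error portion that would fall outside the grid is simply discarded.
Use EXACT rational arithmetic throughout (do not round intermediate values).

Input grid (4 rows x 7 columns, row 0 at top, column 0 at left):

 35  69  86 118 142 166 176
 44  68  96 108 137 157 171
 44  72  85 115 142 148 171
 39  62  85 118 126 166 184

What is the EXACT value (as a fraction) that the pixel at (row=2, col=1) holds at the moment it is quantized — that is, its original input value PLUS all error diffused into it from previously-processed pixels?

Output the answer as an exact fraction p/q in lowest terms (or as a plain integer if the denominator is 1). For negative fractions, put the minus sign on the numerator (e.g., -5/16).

(0,0): OLD=35 → NEW=0, ERR=35
(0,1): OLD=1349/16 → NEW=0, ERR=1349/16
(0,2): OLD=31459/256 → NEW=0, ERR=31459/256
(0,3): OLD=703541/4096 → NEW=255, ERR=-340939/4096
(0,4): OLD=6919539/65536 → NEW=0, ERR=6919539/65536
(0,5): OLD=222500389/1048576 → NEW=255, ERR=-44886491/1048576
(0,6): OLD=2638584579/16777216 → NEW=255, ERR=-1639605501/16777216
(1,0): OLD=18111/256 → NEW=0, ERR=18111/256
(1,1): OLD=308281/2048 → NEW=255, ERR=-213959/2048
(1,2): OLD=5135277/65536 → NEW=0, ERR=5135277/65536
(1,3): OLD=37682537/262144 → NEW=255, ERR=-29164183/262144
(1,4): OLD=1813504731/16777216 → NEW=0, ERR=1813504731/16777216
(1,5): OLD=24050282955/134217728 → NEW=255, ERR=-10175237685/134217728
(1,6): OLD=224663349125/2147483648 → NEW=0, ERR=224663349125/2147483648
(2,0): OLD=1524355/32768 → NEW=0, ERR=1524355/32768
(2,1): OLD=82647249/1048576 → NEW=0, ERR=82647249/1048576
Target (2,1): original=72, with diffused error = 82647249/1048576

Answer: 82647249/1048576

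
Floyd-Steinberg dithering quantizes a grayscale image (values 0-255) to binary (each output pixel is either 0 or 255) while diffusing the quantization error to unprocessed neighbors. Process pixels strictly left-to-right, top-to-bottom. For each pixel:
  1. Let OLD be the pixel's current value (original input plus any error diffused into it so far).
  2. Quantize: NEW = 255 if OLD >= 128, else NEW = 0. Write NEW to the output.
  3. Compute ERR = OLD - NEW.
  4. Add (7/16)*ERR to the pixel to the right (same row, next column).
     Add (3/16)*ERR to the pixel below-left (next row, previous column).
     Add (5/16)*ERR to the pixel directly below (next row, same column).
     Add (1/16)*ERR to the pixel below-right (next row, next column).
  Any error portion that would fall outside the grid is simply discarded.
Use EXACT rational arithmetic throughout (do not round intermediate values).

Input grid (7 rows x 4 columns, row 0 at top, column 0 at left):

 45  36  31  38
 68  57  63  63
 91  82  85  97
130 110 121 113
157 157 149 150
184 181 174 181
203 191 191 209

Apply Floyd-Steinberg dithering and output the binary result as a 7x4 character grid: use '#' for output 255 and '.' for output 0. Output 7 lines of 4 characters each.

(0,0): OLD=45 → NEW=0, ERR=45
(0,1): OLD=891/16 → NEW=0, ERR=891/16
(0,2): OLD=14173/256 → NEW=0, ERR=14173/256
(0,3): OLD=254859/4096 → NEW=0, ERR=254859/4096
(1,0): OLD=23681/256 → NEW=0, ERR=23681/256
(1,1): OLD=262279/2048 → NEW=255, ERR=-259961/2048
(1,2): OLD=2615827/65536 → NEW=0, ERR=2615827/65536
(1,3): OLD=108388085/1048576 → NEW=0, ERR=108388085/1048576
(2,0): OLD=3149245/32768 → NEW=0, ERR=3149245/32768
(2,1): OLD=102388719/1048576 → NEW=0, ERR=102388719/1048576
(2,2): OLD=318014347/2097152 → NEW=255, ERR=-216759413/2097152
(2,3): OLD=2905051327/33554432 → NEW=0, ERR=2905051327/33554432
(3,0): OLD=2992083437/16777216 → NEW=255, ERR=-1286106643/16777216
(3,1): OLD=25126438707/268435456 → NEW=0, ERR=25126438707/268435456
(3,2): OLD=652782833357/4294967296 → NEW=255, ERR=-442433827123/4294967296
(3,3): OLD=6083573652763/68719476736 → NEW=0, ERR=6083573652763/68719476736
(4,0): OLD=646800650153/4294967296 → NEW=255, ERR=-448416010327/4294967296
(4,1): OLD=4001808044923/34359738368 → NEW=0, ERR=4001808044923/34359738368
(4,2): OLD=209140928264987/1099511627776 → NEW=255, ERR=-71234536817893/1099511627776
(4,3): OLD=2513608981414701/17592186044416 → NEW=255, ERR=-1972398459911379/17592186044416
(5,0): OLD=95223853477081/549755813888 → NEW=255, ERR=-44963879064359/549755813888
(5,1): OLD=2866482545228559/17592186044416 → NEW=255, ERR=-1619524896097521/17592186044416
(5,2): OLD=877279345900203/8796093022208 → NEW=0, ERR=877279345900203/8796093022208
(5,3): OLD=52227136738588395/281474976710656 → NEW=255, ERR=-19548982322628885/281474976710656
(6,0): OLD=45086624933673165/281474976710656 → NEW=255, ERR=-26689494127544115/281474976710656
(6,1): OLD=604996389372621931/4503599627370496 → NEW=255, ERR=-543421515606854549/4503599627370496
(6,2): OLD=10851935452613621757/72057594037927936 → NEW=255, ERR=-7522751027058001923/72057594037927936
(6,3): OLD=170465312302074494699/1152921504606846976 → NEW=255, ERR=-123529671372671484181/1152921504606846976
Row 0: ....
Row 1: .#..
Row 2: ..#.
Row 3: #.#.
Row 4: #.##
Row 5: ##.#
Row 6: ####

Answer: ....
.#..
..#.
#.#.
#.##
##.#
####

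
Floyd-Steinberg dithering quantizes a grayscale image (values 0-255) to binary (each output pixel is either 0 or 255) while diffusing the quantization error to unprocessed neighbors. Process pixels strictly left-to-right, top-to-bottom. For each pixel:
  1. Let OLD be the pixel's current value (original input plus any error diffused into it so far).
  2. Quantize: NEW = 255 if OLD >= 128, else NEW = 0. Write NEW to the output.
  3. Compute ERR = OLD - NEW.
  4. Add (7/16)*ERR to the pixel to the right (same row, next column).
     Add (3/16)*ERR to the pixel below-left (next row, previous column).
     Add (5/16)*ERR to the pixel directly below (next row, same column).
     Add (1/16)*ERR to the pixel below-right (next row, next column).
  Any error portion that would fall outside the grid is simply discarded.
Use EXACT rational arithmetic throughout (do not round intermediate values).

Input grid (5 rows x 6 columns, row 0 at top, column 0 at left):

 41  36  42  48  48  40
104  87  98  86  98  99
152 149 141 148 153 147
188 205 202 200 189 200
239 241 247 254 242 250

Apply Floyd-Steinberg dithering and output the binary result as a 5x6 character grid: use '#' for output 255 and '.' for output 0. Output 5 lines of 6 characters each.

Answer: ......
.#.#.#
#.#.#.
######
######

Derivation:
(0,0): OLD=41 → NEW=0, ERR=41
(0,1): OLD=863/16 → NEW=0, ERR=863/16
(0,2): OLD=16793/256 → NEW=0, ERR=16793/256
(0,3): OLD=314159/4096 → NEW=0, ERR=314159/4096
(0,4): OLD=5344841/65536 → NEW=0, ERR=5344841/65536
(0,5): OLD=79356927/1048576 → NEW=0, ERR=79356927/1048576
(1,0): OLD=32493/256 → NEW=0, ERR=32493/256
(1,1): OLD=356859/2048 → NEW=255, ERR=-165381/2048
(1,2): OLD=6614039/65536 → NEW=0, ERR=6614039/65536
(1,3): OLD=45485515/262144 → NEW=255, ERR=-21361205/262144
(1,4): OLD=1792136193/16777216 → NEW=0, ERR=1792136193/16777216
(1,5): OLD=46836896951/268435456 → NEW=255, ERR=-21614144329/268435456
(2,0): OLD=5784313/32768 → NEW=255, ERR=-2571527/32768
(2,1): OLD=121935811/1048576 → NEW=0, ERR=121935811/1048576
(2,2): OLD=3407251721/16777216 → NEW=255, ERR=-870938359/16777216
(2,3): OLD=16932947969/134217728 → NEW=0, ERR=16932947969/134217728
(2,4): OLD=950845856387/4294967296 → NEW=255, ERR=-144370804093/4294967296
(2,5): OLD=7820822770629/68719476736 → NEW=0, ERR=7820822770629/68719476736
(3,0): OLD=3108479721/16777216 → NEW=255, ERR=-1169710359/16777216
(3,1): OLD=26333361973/134217728 → NEW=255, ERR=-7892158667/134217728
(3,2): OLD=205057839791/1073741824 → NEW=255, ERR=-68746325329/1073741824
(3,3): OLD=13872197280845/68719476736 → NEW=255, ERR=-3651269286835/68719476736
(3,4): OLD=101415642993197/549755813888 → NEW=255, ERR=-38772089548243/549755813888
(3,5): OLD=1782167425505155/8796093022208 → NEW=255, ERR=-460836295157885/8796093022208
(4,0): OLD=442783701511/2147483648 → NEW=255, ERR=-104824628729/2147483648
(4,1): OLD=6353350974299/34359738368 → NEW=255, ERR=-2408382309541/34359738368
(4,2): OLD=200868602523809/1099511627776 → NEW=255, ERR=-79506862559071/1099511627776
(4,3): OLD=3316736899995013/17592186044416 → NEW=255, ERR=-1169270541331067/17592186044416
(4,4): OLD=50028773538565333/281474976710656 → NEW=255, ERR=-21747345522651947/281474976710656
(4,5): OLD=880083371110098355/4503599627370496 → NEW=255, ERR=-268334533869378125/4503599627370496
Row 0: ......
Row 1: .#.#.#
Row 2: #.#.#.
Row 3: ######
Row 4: ######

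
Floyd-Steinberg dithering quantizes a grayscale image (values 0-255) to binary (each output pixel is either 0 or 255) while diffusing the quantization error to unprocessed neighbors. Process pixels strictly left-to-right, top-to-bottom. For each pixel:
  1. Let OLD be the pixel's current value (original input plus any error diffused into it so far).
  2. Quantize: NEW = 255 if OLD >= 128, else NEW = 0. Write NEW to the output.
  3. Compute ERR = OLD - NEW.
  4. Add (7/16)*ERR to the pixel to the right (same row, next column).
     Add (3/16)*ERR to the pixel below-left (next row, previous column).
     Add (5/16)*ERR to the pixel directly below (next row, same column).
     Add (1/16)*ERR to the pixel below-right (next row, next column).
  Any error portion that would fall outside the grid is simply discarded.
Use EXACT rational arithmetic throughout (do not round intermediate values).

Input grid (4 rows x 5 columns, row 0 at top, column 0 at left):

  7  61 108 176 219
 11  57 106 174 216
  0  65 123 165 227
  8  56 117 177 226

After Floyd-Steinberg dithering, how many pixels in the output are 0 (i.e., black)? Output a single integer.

(0,0): OLD=7 → NEW=0, ERR=7
(0,1): OLD=1025/16 → NEW=0, ERR=1025/16
(0,2): OLD=34823/256 → NEW=255, ERR=-30457/256
(0,3): OLD=507697/4096 → NEW=0, ERR=507697/4096
(0,4): OLD=17906263/65536 → NEW=255, ERR=1194583/65536
(1,0): OLD=6451/256 → NEW=0, ERR=6451/256
(1,1): OLD=135525/2048 → NEW=0, ERR=135525/2048
(1,2): OLD=8193097/65536 → NEW=0, ERR=8193097/65536
(1,3): OLD=69051605/262144 → NEW=255, ERR=2204885/262144
(1,4): OLD=977788127/4194304 → NEW=255, ERR=-91759393/4194304
(2,0): OLD=664615/32768 → NEW=0, ERR=664615/32768
(2,1): OLD=125376797/1048576 → NEW=0, ERR=125376797/1048576
(2,2): OLD=3692530327/16777216 → NEW=255, ERR=-585659753/16777216
(2,3): OLD=41894115285/268435456 → NEW=255, ERR=-26556925995/268435456
(2,4): OLD=761953890707/4294967296 → NEW=255, ERR=-333262769773/4294967296
(3,0): OLD=616686519/16777216 → NEW=0, ERR=616686519/16777216
(3,1): OLD=13981319275/134217728 → NEW=0, ERR=13981319275/134217728
(3,2): OLD=603822545289/4294967296 → NEW=255, ERR=-491394115191/4294967296
(3,3): OLD=681164661281/8589934592 → NEW=0, ERR=681164661281/8589934592
(3,4): OLD=31646906784069/137438953472 → NEW=255, ERR=-3400026351291/137438953472
Output grid:
  Row 0: ..#.#  (3 black, running=3)
  Row 1: ...##  (3 black, running=6)
  Row 2: ..###  (2 black, running=8)
  Row 3: ..#.#  (3 black, running=11)

Answer: 11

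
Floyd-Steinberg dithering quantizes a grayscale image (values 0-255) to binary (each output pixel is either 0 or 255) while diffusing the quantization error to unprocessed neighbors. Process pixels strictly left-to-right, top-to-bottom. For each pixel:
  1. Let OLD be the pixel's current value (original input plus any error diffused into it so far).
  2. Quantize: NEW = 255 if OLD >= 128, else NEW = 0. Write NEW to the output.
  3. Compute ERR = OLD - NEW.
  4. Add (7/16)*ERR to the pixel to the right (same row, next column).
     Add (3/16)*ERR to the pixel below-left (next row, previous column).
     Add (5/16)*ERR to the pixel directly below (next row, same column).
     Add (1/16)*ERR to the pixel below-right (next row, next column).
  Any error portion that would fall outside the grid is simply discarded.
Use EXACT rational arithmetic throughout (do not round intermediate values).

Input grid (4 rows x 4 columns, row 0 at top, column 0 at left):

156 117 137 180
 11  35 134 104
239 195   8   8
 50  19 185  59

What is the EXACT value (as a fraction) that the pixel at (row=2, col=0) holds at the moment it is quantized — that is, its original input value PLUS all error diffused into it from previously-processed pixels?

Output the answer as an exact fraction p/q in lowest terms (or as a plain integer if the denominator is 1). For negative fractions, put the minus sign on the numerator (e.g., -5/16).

(0,0): OLD=156 → NEW=255, ERR=-99
(0,1): OLD=1179/16 → NEW=0, ERR=1179/16
(0,2): OLD=43325/256 → NEW=255, ERR=-21955/256
(0,3): OLD=583595/4096 → NEW=255, ERR=-460885/4096
(1,0): OLD=-1567/256 → NEW=0, ERR=-1567/256
(1,1): OLD=67751/2048 → NEW=0, ERR=67751/2048
(1,2): OLD=6893107/65536 → NEW=0, ERR=6893107/65536
(1,3): OLD=114812373/1048576 → NEW=0, ERR=114812373/1048576
(2,0): OLD=7972125/32768 → NEW=255, ERR=-383715/32768
Target (2,0): original=239, with diffused error = 7972125/32768

Answer: 7972125/32768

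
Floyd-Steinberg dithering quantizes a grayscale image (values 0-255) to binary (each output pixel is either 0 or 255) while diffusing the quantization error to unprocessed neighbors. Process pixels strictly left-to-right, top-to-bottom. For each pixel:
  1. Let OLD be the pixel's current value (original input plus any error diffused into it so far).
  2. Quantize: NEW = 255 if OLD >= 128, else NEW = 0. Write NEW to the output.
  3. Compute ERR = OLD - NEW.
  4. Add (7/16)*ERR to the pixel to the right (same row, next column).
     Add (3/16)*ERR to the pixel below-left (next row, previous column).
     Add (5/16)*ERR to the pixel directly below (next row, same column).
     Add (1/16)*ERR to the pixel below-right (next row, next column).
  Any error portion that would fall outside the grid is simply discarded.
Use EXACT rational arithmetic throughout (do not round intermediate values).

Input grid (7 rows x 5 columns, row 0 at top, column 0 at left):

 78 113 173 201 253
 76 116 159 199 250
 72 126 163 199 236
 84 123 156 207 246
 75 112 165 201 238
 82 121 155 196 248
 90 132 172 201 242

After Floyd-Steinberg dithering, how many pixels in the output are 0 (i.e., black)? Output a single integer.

Answer: 12

Derivation:
(0,0): OLD=78 → NEW=0, ERR=78
(0,1): OLD=1177/8 → NEW=255, ERR=-863/8
(0,2): OLD=16103/128 → NEW=0, ERR=16103/128
(0,3): OLD=524369/2048 → NEW=255, ERR=2129/2048
(0,4): OLD=8305207/32768 → NEW=255, ERR=-50633/32768
(1,0): OLD=10259/128 → NEW=0, ERR=10259/128
(1,1): OLD=149317/1024 → NEW=255, ERR=-111803/1024
(1,2): OLD=4718569/32768 → NEW=255, ERR=-3637271/32768
(1,3): OLD=20753301/131072 → NEW=255, ERR=-12670059/131072
(1,4): OLD=434721183/2097152 → NEW=255, ERR=-100052577/2097152
(2,0): OLD=1254599/16384 → NEW=0, ERR=1254599/16384
(2,1): OLD=57450685/524288 → NEW=0, ERR=57450685/524288
(2,2): OLD=1269232375/8388608 → NEW=255, ERR=-869862665/8388608
(2,3): OLD=14434098037/134217728 → NEW=0, ERR=14434098037/134217728
(2,4): OLD=562853862131/2147483648 → NEW=255, ERR=15245531891/2147483648
(3,0): OLD=1077730967/8388608 → NEW=255, ERR=-1061364073/8388608
(3,1): OLD=5854026763/67108864 → NEW=0, ERR=5854026763/67108864
(3,2): OLD=405384480041/2147483648 → NEW=255, ERR=-142223850199/2147483648
(3,3): OLD=886834810897/4294967296 → NEW=255, ERR=-208381849583/4294967296
(3,4): OLD=16060664786069/68719476736 → NEW=255, ERR=-1462801781611/68719476736
(4,0): OLD=55638154169/1073741824 → NEW=0, ERR=55638154169/1073741824
(4,1): OLD=4865488384377/34359738368 → NEW=255, ERR=-3896244899463/34359738368
(4,2): OLD=50054184292023/549755813888 → NEW=0, ERR=50054184292023/549755813888
(4,3): OLD=1913513055365241/8796093022208 → NEW=255, ERR=-329490665297799/8796093022208
(4,4): OLD=29826128403306447/140737488355328 → NEW=255, ERR=-6061931127302193/140737488355328
(5,0): OLD=42293346707467/549755813888 → NEW=0, ERR=42293346707467/549755813888
(5,1): OLD=613665189246497/4398046511104 → NEW=255, ERR=-507836671085023/4398046511104
(5,2): OLD=16723021353091433/140737488355328 → NEW=0, ERR=16723021353091433/140737488355328
(5,3): OLD=131670684381744007/562949953421312 → NEW=255, ERR=-11881553740690553/562949953421312
(5,4): OLD=2008288513865829149/9007199254740992 → NEW=255, ERR=-288547296093123811/9007199254740992
(6,0): OLD=6501410831033371/70368744177664 → NEW=0, ERR=6501410831033371/70368744177664
(6,1): OLD=367999620483702101/2251799813685248 → NEW=255, ERR=-206209332006036139/2251799813685248
(6,2): OLD=5688738450983045751/36028797018963968 → NEW=255, ERR=-3498604788852766089/36028797018963968
(6,3): OLD=88394806407271702621/576460752303423488 → NEW=255, ERR=-58602685430101286819/576460752303423488
(6,4): OLD=1717335389127879992011/9223372036854775808 → NEW=255, ERR=-634624480270087839029/9223372036854775808
Output grid:
  Row 0: .#.##  (2 black, running=2)
  Row 1: .####  (1 black, running=3)
  Row 2: ..#.#  (3 black, running=6)
  Row 3: #.###  (1 black, running=7)
  Row 4: .#.##  (2 black, running=9)
  Row 5: .#.##  (2 black, running=11)
  Row 6: .####  (1 black, running=12)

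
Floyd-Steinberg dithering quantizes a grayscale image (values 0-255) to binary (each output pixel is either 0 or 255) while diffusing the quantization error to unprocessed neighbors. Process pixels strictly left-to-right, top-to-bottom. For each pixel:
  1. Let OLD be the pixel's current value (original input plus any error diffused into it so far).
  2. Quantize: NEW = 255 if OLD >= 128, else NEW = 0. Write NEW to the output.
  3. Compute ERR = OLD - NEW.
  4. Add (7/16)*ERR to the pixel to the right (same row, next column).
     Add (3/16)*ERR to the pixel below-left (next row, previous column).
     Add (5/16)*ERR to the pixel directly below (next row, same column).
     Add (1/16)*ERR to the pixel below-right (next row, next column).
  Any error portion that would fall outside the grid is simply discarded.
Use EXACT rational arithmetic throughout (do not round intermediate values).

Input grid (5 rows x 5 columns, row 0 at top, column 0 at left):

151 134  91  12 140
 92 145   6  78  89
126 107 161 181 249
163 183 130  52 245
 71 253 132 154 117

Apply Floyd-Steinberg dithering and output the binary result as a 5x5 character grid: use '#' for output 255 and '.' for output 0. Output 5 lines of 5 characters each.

Answer: #.#..
.#..#
#.#.#
#.#.#
.##.#

Derivation:
(0,0): OLD=151 → NEW=255, ERR=-104
(0,1): OLD=177/2 → NEW=0, ERR=177/2
(0,2): OLD=4151/32 → NEW=255, ERR=-4009/32
(0,3): OLD=-21919/512 → NEW=0, ERR=-21919/512
(0,4): OLD=993447/8192 → NEW=0, ERR=993447/8192
(1,0): OLD=2435/32 → NEW=0, ERR=2435/32
(1,1): OLD=45045/256 → NEW=255, ERR=-20235/256
(1,2): OLD=-575303/8192 → NEW=0, ERR=-575303/8192
(1,3): OLD=1599253/32768 → NEW=0, ERR=1599253/32768
(1,4): OLD=76322527/524288 → NEW=255, ERR=-57370913/524288
(2,0): OLD=552791/4096 → NEW=255, ERR=-491689/4096
(2,1): OLD=2800909/131072 → NEW=0, ERR=2800909/131072
(2,2): OLD=320054311/2097152 → NEW=255, ERR=-214719449/2097152
(2,3): OLD=4246348485/33554432 → NEW=0, ERR=4246348485/33554432
(2,4): OLD=146684239395/536870912 → NEW=255, ERR=9782156835/536870912
(3,0): OLD=271568263/2097152 → NEW=255, ERR=-263205497/2097152
(3,1): OLD=1813096091/16777216 → NEW=0, ERR=1813096091/16777216
(3,2): OLD=91455086073/536870912 → NEW=255, ERR=-45446996487/536870912
(3,3): OLD=55329224217/1073741824 → NEW=0, ERR=55329224217/1073741824
(3,4): OLD=4830077239469/17179869184 → NEW=255, ERR=449210597549/17179869184
(4,0): OLD=13969985769/268435456 → NEW=0, ERR=13969985769/268435456
(4,1): OLD=2455207030409/8589934592 → NEW=255, ERR=264773709449/8589934592
(4,2): OLD=18615804685287/137438953472 → NEW=255, ERR=-16431128450073/137438953472
(4,3): OLD=258189008943881/2199023255552 → NEW=0, ERR=258189008943881/2199023255552
(4,4): OLD=6324703630628287/35184372088832 → NEW=255, ERR=-2647311252023873/35184372088832
Row 0: #.#..
Row 1: .#..#
Row 2: #.#.#
Row 3: #.#.#
Row 4: .##.#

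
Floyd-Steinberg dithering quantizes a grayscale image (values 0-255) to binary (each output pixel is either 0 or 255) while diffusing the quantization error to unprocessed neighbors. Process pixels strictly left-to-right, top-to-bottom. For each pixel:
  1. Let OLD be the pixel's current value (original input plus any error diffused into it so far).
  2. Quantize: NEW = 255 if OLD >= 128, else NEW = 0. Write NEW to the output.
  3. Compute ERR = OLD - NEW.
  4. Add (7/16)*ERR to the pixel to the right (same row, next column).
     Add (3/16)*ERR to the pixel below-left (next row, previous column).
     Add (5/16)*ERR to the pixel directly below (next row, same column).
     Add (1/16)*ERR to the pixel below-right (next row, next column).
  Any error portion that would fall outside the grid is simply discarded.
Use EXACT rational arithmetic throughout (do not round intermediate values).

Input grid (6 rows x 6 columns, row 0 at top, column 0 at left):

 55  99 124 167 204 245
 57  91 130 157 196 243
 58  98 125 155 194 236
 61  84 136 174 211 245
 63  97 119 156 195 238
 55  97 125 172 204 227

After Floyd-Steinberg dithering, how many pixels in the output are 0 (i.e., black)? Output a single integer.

(0,0): OLD=55 → NEW=0, ERR=55
(0,1): OLD=1969/16 → NEW=0, ERR=1969/16
(0,2): OLD=45527/256 → NEW=255, ERR=-19753/256
(0,3): OLD=545761/4096 → NEW=255, ERR=-498719/4096
(0,4): OLD=9878311/65536 → NEW=255, ERR=-6833369/65536
(0,5): OLD=209067537/1048576 → NEW=255, ERR=-58319343/1048576
(1,0): OLD=24899/256 → NEW=0, ERR=24899/256
(1,1): OLD=329685/2048 → NEW=255, ERR=-192555/2048
(1,2): OLD=3251577/65536 → NEW=0, ERR=3251577/65536
(1,3): OLD=30483269/262144 → NEW=0, ERR=30483269/262144
(1,4): OLD=3292566255/16777216 → NEW=255, ERR=-985623825/16777216
(1,5): OLD=51915559129/268435456 → NEW=255, ERR=-16535482151/268435456
(2,0): OLD=2318839/32768 → NEW=0, ERR=2318839/32768
(2,1): OLD=120544269/1048576 → NEW=0, ERR=120544269/1048576
(2,2): OLD=3468299111/16777216 → NEW=255, ERR=-809890969/16777216
(2,3): OLD=21784218607/134217728 → NEW=255, ERR=-12441302033/134217728
(2,4): OLD=561803941965/4294967296 → NEW=255, ERR=-533412718515/4294967296
(2,5): OLD=10908749208811/68719476736 → NEW=255, ERR=-6614717358869/68719476736
(3,0): OLD=1756057223/16777216 → NEW=0, ERR=1756057223/16777216
(3,1): OLD=21621046523/134217728 → NEW=255, ERR=-12604474117/134217728
(3,2): OLD=74768289441/1073741824 → NEW=0, ERR=74768289441/1073741824
(3,3): OLD=10252522487523/68719476736 → NEW=255, ERR=-7270944080157/68719476736
(3,4): OLD=56106614350467/549755813888 → NEW=0, ERR=56106614350467/549755813888
(3,5): OLD=2214923568569549/8796093022208 → NEW=255, ERR=-28080152093491/8796093022208
(4,0): OLD=167720336393/2147483648 → NEW=0, ERR=167720336393/2147483648
(4,1): OLD=4171964108277/34359738368 → NEW=0, ERR=4171964108277/34359738368
(4,2): OLD=184908910853967/1099511627776 → NEW=255, ERR=-95466554228913/1099511627776
(4,3): OLD=1907642031404331/17592186044416 → NEW=0, ERR=1907642031404331/17592186044416
(4,4): OLD=75188330377401819/281474976710656 → NEW=255, ERR=3412211316184539/281474976710656
(4,5): OLD=1119975952739950365/4503599627370496 → NEW=255, ERR=-28441952239526115/4503599627370496
(5,0): OLD=56170089000111/549755813888 → NEW=0, ERR=56170089000111/549755813888
(5,1): OLD=2959810699180703/17592186044416 → NEW=255, ERR=-1526196742145377/17592186044416
(5,2): OLD=12361321136576069/140737488355328 → NEW=0, ERR=12361321136576069/140737488355328
(5,3): OLD=1086086190398088647/4503599627370496 → NEW=255, ERR=-62331714581387833/4503599627370496
(5,4): OLD=1867429323785409703/9007199254740992 → NEW=255, ERR=-429406486173543257/9007199254740992
(5,5): OLD=29533073529727124243/144115188075855872 → NEW=255, ERR=-7216299429616123117/144115188075855872
Output grid:
  Row 0: ..####  (2 black, running=2)
  Row 1: .#..##  (3 black, running=5)
  Row 2: ..####  (2 black, running=7)
  Row 3: .#.#.#  (3 black, running=10)
  Row 4: ..#.##  (3 black, running=13)
  Row 5: .#.###  (2 black, running=15)

Answer: 15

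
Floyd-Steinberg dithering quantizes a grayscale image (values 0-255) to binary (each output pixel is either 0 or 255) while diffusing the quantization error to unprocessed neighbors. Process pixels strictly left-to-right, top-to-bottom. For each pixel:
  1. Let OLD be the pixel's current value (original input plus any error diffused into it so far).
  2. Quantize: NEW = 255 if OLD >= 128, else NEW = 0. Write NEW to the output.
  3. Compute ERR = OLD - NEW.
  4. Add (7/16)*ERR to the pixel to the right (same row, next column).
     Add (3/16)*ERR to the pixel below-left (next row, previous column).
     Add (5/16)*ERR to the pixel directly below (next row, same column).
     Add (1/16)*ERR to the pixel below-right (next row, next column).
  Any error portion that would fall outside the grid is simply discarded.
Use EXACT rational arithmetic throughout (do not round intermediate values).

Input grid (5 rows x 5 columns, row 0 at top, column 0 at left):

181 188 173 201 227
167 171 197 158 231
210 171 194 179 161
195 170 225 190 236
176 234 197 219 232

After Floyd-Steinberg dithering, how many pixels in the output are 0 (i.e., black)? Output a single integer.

Answer: 4

Derivation:
(0,0): OLD=181 → NEW=255, ERR=-74
(0,1): OLD=1245/8 → NEW=255, ERR=-795/8
(0,2): OLD=16579/128 → NEW=255, ERR=-16061/128
(0,3): OLD=299221/2048 → NEW=255, ERR=-223019/2048
(0,4): OLD=5877203/32768 → NEW=255, ERR=-2478637/32768
(1,0): OLD=16031/128 → NEW=0, ERR=16031/128
(1,1): OLD=170585/1024 → NEW=255, ERR=-90535/1024
(1,2): OLD=3030349/32768 → NEW=0, ERR=3030349/32768
(1,3): OLD=18665225/131072 → NEW=255, ERR=-14758135/131072
(1,4): OLD=317289211/2097152 → NEW=255, ERR=-217484549/2097152
(2,0): OLD=3810275/16384 → NEW=255, ERR=-367645/16384
(2,1): OLD=83215601/524288 → NEW=255, ERR=-50477839/524288
(2,2): OLD=1293021459/8388608 → NEW=255, ERR=-846073581/8388608
(2,3): OLD=11545809801/134217728 → NEW=0, ERR=11545809801/134217728
(2,4): OLD=341858150015/2147483648 → NEW=255, ERR=-205750180225/2147483648
(3,0): OLD=1425521843/8388608 → NEW=255, ERR=-713573197/8388608
(3,1): OLD=5528659639/67108864 → NEW=0, ERR=5528659639/67108864
(3,2): OLD=514614271885/2147483648 → NEW=255, ERR=-32994058355/2147483648
(3,3): OLD=798401411013/4294967296 → NEW=255, ERR=-296815249467/4294967296
(3,4): OLD=12452053874809/68719476736 → NEW=255, ERR=-5071412692871/68719476736
(4,0): OLD=177021612061/1073741824 → NEW=255, ERR=-96782553059/1073741824
(4,1): OLD=7288151664029/34359738368 → NEW=255, ERR=-1473581619811/34359738368
(4,2): OLD=91054407076819/549755813888 → NEW=255, ERR=-49133325464621/549755813888
(4,3): OLD=1262288950384541/8796093022208 → NEW=255, ERR=-980714770278499/8796093022208
(4,4): OLD=21932512152140747/140737488355328 → NEW=255, ERR=-13955547378467893/140737488355328
Output grid:
  Row 0: #####  (0 black, running=0)
  Row 1: .#.##  (2 black, running=2)
  Row 2: ###.#  (1 black, running=3)
  Row 3: #.###  (1 black, running=4)
  Row 4: #####  (0 black, running=4)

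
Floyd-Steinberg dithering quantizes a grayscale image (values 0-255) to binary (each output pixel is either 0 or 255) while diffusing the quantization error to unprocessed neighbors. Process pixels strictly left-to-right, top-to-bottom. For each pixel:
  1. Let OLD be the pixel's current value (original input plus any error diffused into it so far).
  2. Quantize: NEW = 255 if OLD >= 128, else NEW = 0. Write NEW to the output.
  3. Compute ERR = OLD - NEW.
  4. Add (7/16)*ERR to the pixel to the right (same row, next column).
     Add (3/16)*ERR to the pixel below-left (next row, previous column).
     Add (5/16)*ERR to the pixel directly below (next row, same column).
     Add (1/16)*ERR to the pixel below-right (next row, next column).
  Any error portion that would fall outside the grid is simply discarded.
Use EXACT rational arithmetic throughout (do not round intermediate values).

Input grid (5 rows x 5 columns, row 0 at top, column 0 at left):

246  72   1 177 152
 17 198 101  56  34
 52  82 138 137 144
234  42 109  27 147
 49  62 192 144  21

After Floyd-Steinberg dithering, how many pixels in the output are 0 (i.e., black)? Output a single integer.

(0,0): OLD=246 → NEW=255, ERR=-9
(0,1): OLD=1089/16 → NEW=0, ERR=1089/16
(0,2): OLD=7879/256 → NEW=0, ERR=7879/256
(0,3): OLD=780145/4096 → NEW=255, ERR=-264335/4096
(0,4): OLD=8111127/65536 → NEW=0, ERR=8111127/65536
(1,0): OLD=6899/256 → NEW=0, ERR=6899/256
(1,1): OLD=483877/2048 → NEW=255, ERR=-38363/2048
(1,2): OLD=6198153/65536 → NEW=0, ERR=6198153/65536
(1,3): OLD=26827733/262144 → NEW=0, ERR=26827733/262144
(1,4): OLD=475705567/4194304 → NEW=0, ERR=475705567/4194304
(2,0): OLD=1864807/32768 → NEW=0, ERR=1864807/32768
(2,1): OLD=126313053/1048576 → NEW=0, ERR=126313053/1048576
(2,2): OLD=3997590359/16777216 → NEW=255, ERR=-280599721/16777216
(2,3): OLD=50691527957/268435456 → NEW=255, ERR=-17759513323/268435456
(2,4): OLD=673856077395/4294967296 → NEW=255, ERR=-421360583085/4294967296
(3,0): OLD=4603176823/16777216 → NEW=255, ERR=324986743/16777216
(3,1): OLD=11883611307/134217728 → NEW=0, ERR=11883611307/134217728
(3,2): OLD=591131617481/4294967296 → NEW=255, ERR=-504085042999/4294967296
(3,3): OLD=-553730721599/8589934592 → NEW=0, ERR=-553730721599/8589934592
(3,4): OLD=11545500852005/137438953472 → NEW=0, ERR=11545500852005/137438953472
(4,0): OLD=153877002393/2147483648 → NEW=0, ERR=153877002393/2147483648
(4,1): OLD=6887204877465/68719476736 → NEW=0, ERR=6887204877465/68719476736
(4,2): OLD=211784734906135/1099511627776 → NEW=255, ERR=-68590730176745/1099511627776
(4,3): OLD=1846798266775705/17592186044416 → NEW=0, ERR=1846798266775705/17592186044416
(4,4): OLD=25093642405802159/281474976710656 → NEW=0, ERR=25093642405802159/281474976710656
Output grid:
  Row 0: #..#.  (3 black, running=3)
  Row 1: .#...  (4 black, running=7)
  Row 2: ..###  (2 black, running=9)
  Row 3: #.#..  (3 black, running=12)
  Row 4: ..#..  (4 black, running=16)

Answer: 16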